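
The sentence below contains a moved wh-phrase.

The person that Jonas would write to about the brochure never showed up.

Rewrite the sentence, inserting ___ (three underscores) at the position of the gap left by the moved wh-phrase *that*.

The person that Jonas would write to ___ about the brochure never showed up.

The filler 'that' is interpreted as the object of the preposition 'to'. The gap is right after 'to'.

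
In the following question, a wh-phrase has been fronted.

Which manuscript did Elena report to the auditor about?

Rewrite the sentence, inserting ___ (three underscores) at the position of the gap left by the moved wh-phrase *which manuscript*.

Which manuscript did Elena report to the auditor about ___?

Before movement: Elena did report to the auditor about which manuscript.
'which manuscript' is the object of the preposition 'about'. The gap is right after 'about'.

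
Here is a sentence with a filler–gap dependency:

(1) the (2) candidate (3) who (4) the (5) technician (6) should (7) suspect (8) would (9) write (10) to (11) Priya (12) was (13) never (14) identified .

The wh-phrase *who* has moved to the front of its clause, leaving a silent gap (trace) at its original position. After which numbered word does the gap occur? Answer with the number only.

7

'who' is the subject of the clause embedded under 'suspect'. Wh-movement fronts it, leaving a gap right after 'suspect':
The candidate who the technician should suspect ___ would write to Priya was never identified.
'suspect' is word 7.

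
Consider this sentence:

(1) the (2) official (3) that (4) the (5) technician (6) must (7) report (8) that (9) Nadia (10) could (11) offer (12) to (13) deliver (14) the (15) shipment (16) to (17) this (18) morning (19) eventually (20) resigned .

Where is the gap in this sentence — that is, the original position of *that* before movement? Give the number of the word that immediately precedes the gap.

16

'that' functions as the object of the preposition 'to' (recipient of 'deliver'). Fronting leaves a gap immediately after 'to':
The official that the technician must report that Nadia could offer to deliver the shipment to ___ this morning eventually resigned.
'to' is word 16.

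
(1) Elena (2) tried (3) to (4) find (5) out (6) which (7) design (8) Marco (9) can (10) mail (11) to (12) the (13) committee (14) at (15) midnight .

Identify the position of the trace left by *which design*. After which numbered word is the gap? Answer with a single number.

10

Pre-movement form: Marco can mail which design to the committee at midnight.
'which design' functions as the direct object of 'mail'. It moves to the left edge, and the trace sits right after 'mail':
Elena tried to find out which design Marco can mail ___ to the committee at midnight.
'mail' is word 10.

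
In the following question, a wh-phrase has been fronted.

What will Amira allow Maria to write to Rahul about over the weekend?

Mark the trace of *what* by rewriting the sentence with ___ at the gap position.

What will Amira allow Maria to write to Rahul about ___ over the weekend?

In situ: Amira will allow Maria to write to Rahul about what over the weekend.
'what' functions as the object of the preposition 'about'. The gap is right after 'about'.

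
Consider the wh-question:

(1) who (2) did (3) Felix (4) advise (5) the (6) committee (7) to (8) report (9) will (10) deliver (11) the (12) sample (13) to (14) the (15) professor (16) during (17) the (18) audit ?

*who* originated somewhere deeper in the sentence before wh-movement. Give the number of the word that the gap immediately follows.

In situ: Felix did advise the committee to report who will deliver the sample to the professor during the audit.
The filler 'who' is interpreted as the subject of the clause embedded under 'report'. Fronting leaves a gap immediately after 'report':
Who did Felix advise the committee to report ___ will deliver the sample to the professor during the audit?
'report' is word 8.

8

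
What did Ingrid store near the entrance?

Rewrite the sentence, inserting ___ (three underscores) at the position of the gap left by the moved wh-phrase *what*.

What did Ingrid store ___ near the entrance?

Pre-movement form: Ingrid did store what near the entrance.
'what' functions as the direct object of 'store'. The gap is right after 'store'.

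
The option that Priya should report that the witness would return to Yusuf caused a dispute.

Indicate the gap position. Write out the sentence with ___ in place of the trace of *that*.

'that' functions as the direct object of 'return'. The gap is right after 'return'.

The option that Priya should report that the witness would return ___ to Yusuf caused a dispute.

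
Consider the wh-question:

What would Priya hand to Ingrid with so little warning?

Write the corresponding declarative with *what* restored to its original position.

The filler 'what' is interpreted as the direct object of 'hand'. Fronting leaves a gap immediately after 'hand':
What would Priya hand ___ to Ingrid with so little warning?

Priya would hand what to Ingrid with so little warning.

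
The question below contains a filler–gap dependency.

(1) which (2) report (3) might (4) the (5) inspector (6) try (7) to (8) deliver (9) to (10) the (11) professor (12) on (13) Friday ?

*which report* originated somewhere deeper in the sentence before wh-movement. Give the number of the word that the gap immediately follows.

8

Pre-movement form: The inspector might try to deliver which report to the professor on Friday.
'which report' is the direct object of 'deliver'. It moves to the left edge, and the trace sits right after 'deliver':
Which report might the inspector try to deliver ___ to the professor on Friday?
'deliver' is word 8.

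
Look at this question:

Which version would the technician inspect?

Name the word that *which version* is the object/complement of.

inspect

Underlying clause: The technician would inspect which version.
'which version' is the direct object of 'inspect'. It moves to the left edge, and the trace sits right after 'inspect':
Which version would the technician inspect ___?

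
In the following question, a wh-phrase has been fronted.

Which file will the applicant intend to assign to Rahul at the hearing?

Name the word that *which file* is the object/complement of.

Pre-movement form: The applicant will intend to assign which file to Rahul at the hearing.
The filler 'which file' is interpreted as the direct object of 'assign'. It moves to the left edge, and the trace sits right after 'assign':
Which file will the applicant intend to assign ___ to Rahul at the hearing?

assign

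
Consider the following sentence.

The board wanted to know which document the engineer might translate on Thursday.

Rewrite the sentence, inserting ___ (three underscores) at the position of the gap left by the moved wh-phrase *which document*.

Pre-movement form: The engineer might translate which document on Thursday.
The filler 'which document' is interpreted as the direct object of 'translate'. The gap is right after 'translate'.

The board wanted to know which document the engineer might translate ___ on Thursday.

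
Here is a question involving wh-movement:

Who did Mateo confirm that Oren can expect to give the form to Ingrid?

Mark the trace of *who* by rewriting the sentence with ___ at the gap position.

Who did Mateo confirm that Oren can expect ___ to give the form to Ingrid?

Underlying clause: Mateo did confirm that Oren can expect who to give the form to Ingrid.
The filler 'who' is interpreted as the direct object of 'expect'. The gap is right after 'expect'.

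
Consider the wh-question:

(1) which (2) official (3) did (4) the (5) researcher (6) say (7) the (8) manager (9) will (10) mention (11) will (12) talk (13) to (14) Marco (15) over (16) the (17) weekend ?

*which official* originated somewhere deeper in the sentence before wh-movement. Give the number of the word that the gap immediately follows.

Before movement: The researcher did say the manager will mention which official will talk to Marco over the weekend.
'which official' is the subject of the clause embedded under 'mention'. Wh-movement fronts it, leaving a gap right after 'mention':
Which official did the researcher say the manager will mention ___ will talk to Marco over the weekend?
'mention' is word 10.

10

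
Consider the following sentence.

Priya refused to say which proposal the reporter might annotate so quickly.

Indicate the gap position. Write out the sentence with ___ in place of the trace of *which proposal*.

Pre-movement form: The reporter might annotate which proposal so quickly.
'which proposal' is the direct object of 'annotate'. The gap is right after 'annotate'.

Priya refused to say which proposal the reporter might annotate ___ so quickly.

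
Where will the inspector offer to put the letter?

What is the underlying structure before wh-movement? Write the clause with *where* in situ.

'where' functions as the locative complement of 'put'. Wh-movement fronts it, leaving a gap right after 'letter':
Where will the inspector offer to put the letter ___?

The inspector will offer to put the letter where.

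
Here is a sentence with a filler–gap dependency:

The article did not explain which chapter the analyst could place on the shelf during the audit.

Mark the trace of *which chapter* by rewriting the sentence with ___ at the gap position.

In situ: The analyst could place which chapter on the shelf during the audit.
The filler 'which chapter' is interpreted as the direct object of 'place'. The gap is right after 'place'.

The article did not explain which chapter the analyst could place ___ on the shelf during the audit.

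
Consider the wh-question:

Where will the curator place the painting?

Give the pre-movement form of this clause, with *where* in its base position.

'where' functions as the locative complement of 'place'. It moves to the left edge, and the trace sits right after 'painting':
Where will the curator place the painting ___?

The curator will place the painting where.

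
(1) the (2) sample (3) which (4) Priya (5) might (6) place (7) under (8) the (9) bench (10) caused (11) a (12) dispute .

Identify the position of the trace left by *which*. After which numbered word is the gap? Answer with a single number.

The filler 'which' is interpreted as the direct object of 'place'. Fronting leaves a gap immediately after 'place':
The sample which Priya might place ___ under the bench caused a dispute.
'place' is word 6.

6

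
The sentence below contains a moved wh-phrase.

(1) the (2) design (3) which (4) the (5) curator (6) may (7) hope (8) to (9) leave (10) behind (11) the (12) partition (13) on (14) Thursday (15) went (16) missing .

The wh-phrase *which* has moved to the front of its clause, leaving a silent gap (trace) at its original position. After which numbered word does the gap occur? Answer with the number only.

'which' functions as the direct object of 'leave'. It moves to the left edge, and the trace sits right after 'leave':
The design which the curator may hope to leave ___ behind the partition on Thursday went missing.
'leave' is word 9.

9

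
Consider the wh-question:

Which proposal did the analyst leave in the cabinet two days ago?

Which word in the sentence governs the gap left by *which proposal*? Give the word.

Pre-movement form: The analyst did leave which proposal in the cabinet two days ago.
'which proposal' functions as the direct object of 'leave'. Wh-movement fronts it, leaving a gap right after 'leave':
Which proposal did the analyst leave ___ in the cabinet two days ago?

leave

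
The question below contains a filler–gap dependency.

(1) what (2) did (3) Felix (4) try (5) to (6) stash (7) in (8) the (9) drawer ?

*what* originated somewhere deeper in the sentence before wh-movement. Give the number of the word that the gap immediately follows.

Underlying clause: Felix did try to stash what in the drawer.
The filler 'what' is interpreted as the direct object of 'stash'. It moves to the left edge, and the trace sits right after 'stash':
What did Felix try to stash ___ in the drawer?
'stash' is word 6.

6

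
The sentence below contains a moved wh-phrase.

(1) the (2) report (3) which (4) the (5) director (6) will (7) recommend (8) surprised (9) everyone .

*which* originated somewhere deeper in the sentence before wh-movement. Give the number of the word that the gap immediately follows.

'which' functions as the direct object of 'recommend'. It moves to the left edge, and the trace sits right after 'recommend':
The report which the director will recommend ___ surprised everyone.
'recommend' is word 7.

7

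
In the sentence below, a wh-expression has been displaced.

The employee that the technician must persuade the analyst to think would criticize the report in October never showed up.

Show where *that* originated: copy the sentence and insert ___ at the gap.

The employee that the technician must persuade the analyst to think ___ would criticize the report in October never showed up.

'that' is the subject of the clause embedded under 'think'. The gap is right after 'think'.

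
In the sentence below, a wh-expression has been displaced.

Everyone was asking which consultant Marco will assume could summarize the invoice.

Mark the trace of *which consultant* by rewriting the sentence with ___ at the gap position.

Before movement: Marco will assume which consultant could summarize the invoice.
'which consultant' is the subject of the clause embedded under 'assume'. The gap is right after 'assume'.

Everyone was asking which consultant Marco will assume ___ could summarize the invoice.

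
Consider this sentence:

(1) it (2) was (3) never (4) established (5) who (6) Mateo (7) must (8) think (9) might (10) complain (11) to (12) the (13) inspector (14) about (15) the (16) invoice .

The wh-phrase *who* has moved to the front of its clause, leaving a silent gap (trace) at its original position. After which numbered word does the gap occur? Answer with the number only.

In situ: Mateo must think who might complain to the inspector about the invoice.
The filler 'who' is interpreted as the subject of the clause embedded under 'think'. It moves to the left edge, and the trace sits right after 'think':
It was never established who Mateo must think ___ might complain to the inspector about the invoice.
'think' is word 8.

8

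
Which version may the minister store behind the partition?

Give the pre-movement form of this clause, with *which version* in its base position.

The minister may store which version behind the partition.

'which version' functions as the direct object of 'store'. Wh-movement fronts it, leaving a gap right after 'store':
Which version may the minister store ___ behind the partition?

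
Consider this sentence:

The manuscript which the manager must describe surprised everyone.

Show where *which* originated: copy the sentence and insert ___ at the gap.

The manuscript which the manager must describe ___ surprised everyone.

'which' is the direct object of 'describe'. The gap is right after 'describe'.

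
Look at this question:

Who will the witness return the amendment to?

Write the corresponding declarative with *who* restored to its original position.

The witness will return the amendment to who.

'who' functions as the object of the preposition 'to' (recipient of 'return'). Fronting leaves a gap immediately after 'to':
Who will the witness return the amendment to ___?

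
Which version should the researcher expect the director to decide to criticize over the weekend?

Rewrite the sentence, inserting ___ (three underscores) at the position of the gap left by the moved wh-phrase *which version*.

Which version should the researcher expect the director to decide to criticize ___ over the weekend?

Before movement: The researcher should expect the director to decide to criticize which version over the weekend.
'which version' is the direct object of 'criticize'. The gap is right after 'criticize'.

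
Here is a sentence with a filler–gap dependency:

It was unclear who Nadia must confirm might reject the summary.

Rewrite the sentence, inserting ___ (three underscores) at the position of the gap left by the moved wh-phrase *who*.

It was unclear who Nadia must confirm ___ might reject the summary.

Before movement: Nadia must confirm who might reject the summary.
'who' functions as the subject of the clause embedded under 'confirm'. The gap is right after 'confirm'.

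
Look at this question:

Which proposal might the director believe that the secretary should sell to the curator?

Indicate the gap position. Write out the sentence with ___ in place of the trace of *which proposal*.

Which proposal might the director believe that the secretary should sell ___ to the curator?

Underlying clause: The director might believe that the secretary should sell which proposal to the curator.
'which proposal' is the direct object of 'sell'. The gap is right after 'sell'.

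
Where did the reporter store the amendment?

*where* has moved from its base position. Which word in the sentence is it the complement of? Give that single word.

Pre-movement form: The reporter did store the amendment where.
'where' is the locative complement of 'store'. It moves to the left edge, and the trace sits right after 'amendment':
Where did the reporter store the amendment ___?

store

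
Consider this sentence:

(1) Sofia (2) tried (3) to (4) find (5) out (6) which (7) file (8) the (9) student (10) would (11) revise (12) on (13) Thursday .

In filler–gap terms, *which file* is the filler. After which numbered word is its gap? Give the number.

Before movement: The student would revise which file on Thursday.
'which file' functions as the direct object of 'revise'. Wh-movement fronts it, leaving a gap right after 'revise':
Sofia tried to find out which file the student would revise ___ on Thursday.
'revise' is word 11.

11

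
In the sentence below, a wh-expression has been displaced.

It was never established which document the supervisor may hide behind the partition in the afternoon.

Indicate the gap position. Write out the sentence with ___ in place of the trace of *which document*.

Underlying clause: The supervisor may hide which document behind the partition in the afternoon.
The filler 'which document' is interpreted as the direct object of 'hide'. The gap is right after 'hide'.

It was never established which document the supervisor may hide ___ behind the partition in the afternoon.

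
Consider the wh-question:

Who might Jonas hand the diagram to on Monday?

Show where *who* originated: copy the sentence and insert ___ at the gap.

Pre-movement form: Jonas might hand the diagram to who on Monday.
'who' is the object of the preposition 'to' (recipient of 'hand'). The gap is right after 'to'.

Who might Jonas hand the diagram to ___ on Monday?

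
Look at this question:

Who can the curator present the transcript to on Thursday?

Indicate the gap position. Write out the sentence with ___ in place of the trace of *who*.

In situ: The curator can present the transcript to who on Thursday.
'who' functions as the object of the preposition 'to' (recipient of 'present'). The gap is right after 'to'.

Who can the curator present the transcript to ___ on Thursday?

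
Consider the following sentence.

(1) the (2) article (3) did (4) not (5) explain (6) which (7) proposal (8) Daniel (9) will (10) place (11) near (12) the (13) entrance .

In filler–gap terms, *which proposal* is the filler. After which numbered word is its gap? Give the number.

Before movement: Daniel will place which proposal near the entrance.
'which proposal' functions as the direct object of 'place'. Fronting leaves a gap immediately after 'place':
The article did not explain which proposal Daniel will place ___ near the entrance.
'place' is word 10.

10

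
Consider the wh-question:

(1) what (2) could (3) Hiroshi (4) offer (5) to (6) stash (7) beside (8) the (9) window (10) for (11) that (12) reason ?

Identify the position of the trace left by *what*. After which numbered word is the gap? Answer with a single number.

6

Before movement: Hiroshi could offer to stash what beside the window for that reason.
'what' is the direct object of 'stash'. It moves to the left edge, and the trace sits right after 'stash':
What could Hiroshi offer to stash ___ beside the window for that reason?
'stash' is word 6.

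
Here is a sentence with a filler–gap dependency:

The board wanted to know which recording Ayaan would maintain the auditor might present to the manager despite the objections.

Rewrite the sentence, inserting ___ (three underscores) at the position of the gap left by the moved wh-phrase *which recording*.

The board wanted to know which recording Ayaan would maintain the auditor might present ___ to the manager despite the objections.

In situ: Ayaan would maintain the auditor might present which recording to the manager despite the objections.
'which recording' functions as the direct object of 'present'. The gap is right after 'present'.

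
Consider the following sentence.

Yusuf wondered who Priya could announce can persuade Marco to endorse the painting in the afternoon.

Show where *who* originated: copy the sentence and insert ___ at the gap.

Yusuf wondered who Priya could announce ___ can persuade Marco to endorse the painting in the afternoon.

Before movement: Priya could announce who can persuade Marco to endorse the painting in the afternoon.
'who' is the subject of the clause embedded under 'announce'. The gap is right after 'announce'.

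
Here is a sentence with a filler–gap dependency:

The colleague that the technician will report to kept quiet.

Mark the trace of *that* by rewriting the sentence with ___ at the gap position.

The colleague that the technician will report to ___ kept quiet.

'that' functions as the object of the preposition 'to'. The gap is right after 'to'.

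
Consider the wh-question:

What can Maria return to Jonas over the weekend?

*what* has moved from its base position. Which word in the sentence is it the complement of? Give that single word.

Before movement: Maria can return what to Jonas over the weekend.
'what' functions as the direct object of 'return'. Wh-movement fronts it, leaving a gap right after 'return':
What can Maria return ___ to Jonas over the weekend?

return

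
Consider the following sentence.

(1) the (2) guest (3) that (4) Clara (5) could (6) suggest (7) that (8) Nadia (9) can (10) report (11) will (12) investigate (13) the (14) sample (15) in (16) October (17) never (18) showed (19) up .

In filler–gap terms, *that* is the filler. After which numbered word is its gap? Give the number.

The filler 'that' is interpreted as the subject of the clause embedded under 'report'. Wh-movement fronts it, leaving a gap right after 'report':
The guest that Clara could suggest that Nadia can report ___ will investigate the sample in October never showed up.
'report' is word 10.

10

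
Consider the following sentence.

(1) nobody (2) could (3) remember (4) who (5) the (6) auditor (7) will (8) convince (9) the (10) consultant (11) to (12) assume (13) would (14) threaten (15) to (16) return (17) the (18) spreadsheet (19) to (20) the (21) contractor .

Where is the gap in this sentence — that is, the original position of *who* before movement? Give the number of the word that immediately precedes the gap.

12

In situ: The auditor will convince the consultant to assume who would threaten to return the spreadsheet to the contractor.
'who' functions as the subject of the clause embedded under 'assume'. Wh-movement fronts it, leaving a gap right after 'assume':
Nobody could remember who the auditor will convince the consultant to assume ___ would threaten to return the spreadsheet to the contractor.
'assume' is word 12.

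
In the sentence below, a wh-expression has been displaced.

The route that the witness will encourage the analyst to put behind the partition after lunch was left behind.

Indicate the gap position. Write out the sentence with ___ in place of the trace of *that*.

The route that the witness will encourage the analyst to put ___ behind the partition after lunch was left behind.

'that' is the direct object of 'put'. The gap is right after 'put'.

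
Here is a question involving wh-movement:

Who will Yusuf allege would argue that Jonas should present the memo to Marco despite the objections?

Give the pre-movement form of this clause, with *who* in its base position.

'who' is the subject of the clause embedded under 'allege'. It moves to the left edge, and the trace sits right after 'allege':
Who will Yusuf allege ___ would argue that Jonas should present the memo to Marco despite the objections?

Yusuf will allege who would argue that Jonas should present the memo to Marco despite the objections.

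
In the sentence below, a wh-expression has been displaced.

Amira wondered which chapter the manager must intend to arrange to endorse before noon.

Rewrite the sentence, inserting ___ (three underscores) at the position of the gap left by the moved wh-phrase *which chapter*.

Amira wondered which chapter the manager must intend to arrange to endorse ___ before noon.

Underlying clause: The manager must intend to arrange to endorse which chapter before noon.
'which chapter' functions as the direct object of 'endorse'. The gap is right after 'endorse'.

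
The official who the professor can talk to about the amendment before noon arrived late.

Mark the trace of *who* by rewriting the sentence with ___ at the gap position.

The official who the professor can talk to ___ about the amendment before noon arrived late.

'who' is the object of the preposition 'to'. The gap is right after 'to'.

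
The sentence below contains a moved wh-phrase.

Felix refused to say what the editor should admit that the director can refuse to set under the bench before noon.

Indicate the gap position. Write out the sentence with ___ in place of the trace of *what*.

Felix refused to say what the editor should admit that the director can refuse to set ___ under the bench before noon.

Pre-movement form: The editor should admit that the director can refuse to set what under the bench before noon.
'what' functions as the direct object of 'set'. The gap is right after 'set'.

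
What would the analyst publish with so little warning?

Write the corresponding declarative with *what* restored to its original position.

The analyst would publish what with so little warning.

The filler 'what' is interpreted as the direct object of 'publish'. It moves to the left edge, and the trace sits right after 'publish':
What would the analyst publish ___ with so little warning?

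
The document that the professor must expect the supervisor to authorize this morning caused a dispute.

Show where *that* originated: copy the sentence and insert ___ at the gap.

The document that the professor must expect the supervisor to authorize ___ this morning caused a dispute.

The filler 'that' is interpreted as the direct object of 'authorize'. The gap is right after 'authorize'.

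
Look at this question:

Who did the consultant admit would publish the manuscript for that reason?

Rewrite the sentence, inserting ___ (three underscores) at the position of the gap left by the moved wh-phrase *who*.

Underlying clause: The consultant did admit who would publish the manuscript for that reason.
'who' is the subject of the clause embedded under 'admit'. The gap is right after 'admit'.

Who did the consultant admit ___ would publish the manuscript for that reason?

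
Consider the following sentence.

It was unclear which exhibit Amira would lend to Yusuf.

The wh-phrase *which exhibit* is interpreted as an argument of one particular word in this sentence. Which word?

In situ: Amira would lend which exhibit to Yusuf.
The filler 'which exhibit' is interpreted as the direct object of 'lend'. It moves to the left edge, and the trace sits right after 'lend':
It was unclear which exhibit Amira would lend ___ to Yusuf.

lend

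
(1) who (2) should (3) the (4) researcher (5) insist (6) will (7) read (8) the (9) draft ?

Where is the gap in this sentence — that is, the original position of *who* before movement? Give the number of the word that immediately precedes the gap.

Pre-movement form: The researcher should insist who will read the draft.
'who' functions as the subject of the clause embedded under 'insist'. It moves to the left edge, and the trace sits right after 'insist':
Who should the researcher insist ___ will read the draft?
'insist' is word 5.

5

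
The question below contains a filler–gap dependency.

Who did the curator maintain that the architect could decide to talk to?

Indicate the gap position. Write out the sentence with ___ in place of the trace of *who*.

Before movement: The curator did maintain that the architect could decide to talk to who.
'who' functions as the object of the preposition 'to'. The gap is right after 'to'.

Who did the curator maintain that the architect could decide to talk to ___?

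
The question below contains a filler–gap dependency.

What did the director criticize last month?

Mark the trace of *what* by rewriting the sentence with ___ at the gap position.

In situ: The director did criticize what last month.
'what' functions as the direct object of 'criticize'. The gap is right after 'criticize'.

What did the director criticize ___ last month?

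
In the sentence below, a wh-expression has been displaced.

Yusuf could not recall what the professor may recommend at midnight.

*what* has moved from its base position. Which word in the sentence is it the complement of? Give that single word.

In situ: The professor may recommend what at midnight.
'what' is the direct object of 'recommend'. Fronting leaves a gap immediately after 'recommend':
Yusuf could not recall what the professor may recommend ___ at midnight.

recommend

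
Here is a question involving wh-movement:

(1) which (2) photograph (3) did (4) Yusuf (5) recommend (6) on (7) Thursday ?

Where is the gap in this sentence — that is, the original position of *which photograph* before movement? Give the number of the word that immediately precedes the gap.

5

Underlying clause: Yusuf did recommend which photograph on Thursday.
'which photograph' is the direct object of 'recommend'. Fronting leaves a gap immediately after 'recommend':
Which photograph did Yusuf recommend ___ on Thursday?
'recommend' is word 5.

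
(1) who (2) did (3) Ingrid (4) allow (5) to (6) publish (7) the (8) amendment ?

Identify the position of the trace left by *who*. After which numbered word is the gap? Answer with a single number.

In situ: Ingrid did allow who to publish the amendment.
The filler 'who' is interpreted as the direct object of 'allow'. Fronting leaves a gap immediately after 'allow':
Who did Ingrid allow ___ to publish the amendment?
'allow' is word 4.

4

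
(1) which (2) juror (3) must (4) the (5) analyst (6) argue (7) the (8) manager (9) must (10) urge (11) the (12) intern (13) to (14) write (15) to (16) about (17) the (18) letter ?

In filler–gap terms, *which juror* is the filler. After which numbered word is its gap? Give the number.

Underlying clause: The analyst must argue the manager must urge the intern to write to which juror about the letter.
The filler 'which juror' is interpreted as the object of the preposition 'to'. Wh-movement fronts it, leaving a gap right after 'to':
Which juror must the analyst argue the manager must urge the intern to write to ___ about the letter?
'to' is word 15.

15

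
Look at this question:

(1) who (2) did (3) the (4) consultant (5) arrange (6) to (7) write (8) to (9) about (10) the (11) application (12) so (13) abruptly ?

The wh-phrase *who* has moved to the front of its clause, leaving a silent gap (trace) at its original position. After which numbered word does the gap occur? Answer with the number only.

8

Before movement: The consultant did arrange to write to who about the application so abruptly.
'who' functions as the object of the preposition 'to'. Wh-movement fronts it, leaving a gap right after 'to':
Who did the consultant arrange to write to ___ about the application so abruptly?
'to' is word 8.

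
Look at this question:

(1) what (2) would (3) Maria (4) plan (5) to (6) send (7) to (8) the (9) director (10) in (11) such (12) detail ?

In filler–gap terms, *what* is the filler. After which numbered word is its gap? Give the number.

Underlying clause: Maria would plan to send what to the director in such detail.
'what' functions as the direct object of 'send'. Wh-movement fronts it, leaving a gap right after 'send':
What would Maria plan to send ___ to the director in such detail?
'send' is word 6.

6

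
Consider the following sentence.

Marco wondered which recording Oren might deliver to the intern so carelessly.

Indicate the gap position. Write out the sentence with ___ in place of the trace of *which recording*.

Underlying clause: Oren might deliver which recording to the intern so carelessly.
'which recording' is the direct object of 'deliver'. The gap is right after 'deliver'.

Marco wondered which recording Oren might deliver ___ to the intern so carelessly.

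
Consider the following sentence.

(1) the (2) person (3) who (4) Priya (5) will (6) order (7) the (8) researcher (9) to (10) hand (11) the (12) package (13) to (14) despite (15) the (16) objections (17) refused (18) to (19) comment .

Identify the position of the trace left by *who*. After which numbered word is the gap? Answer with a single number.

13

The filler 'who' is interpreted as the object of the preposition 'to' (recipient of 'hand'). It moves to the left edge, and the trace sits right after 'to':
The person who Priya will order the researcher to hand the package to ___ despite the objections refused to comment.
'to' is word 13.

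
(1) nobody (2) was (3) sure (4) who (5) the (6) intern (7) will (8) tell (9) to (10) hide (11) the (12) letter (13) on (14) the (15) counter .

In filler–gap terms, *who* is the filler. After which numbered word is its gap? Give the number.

8

Before movement: The intern will tell who to hide the letter on the counter.
The filler 'who' is interpreted as the direct object of 'tell'. Fronting leaves a gap immediately after 'tell':
Nobody was sure who the intern will tell ___ to hide the letter on the counter.
'tell' is word 8.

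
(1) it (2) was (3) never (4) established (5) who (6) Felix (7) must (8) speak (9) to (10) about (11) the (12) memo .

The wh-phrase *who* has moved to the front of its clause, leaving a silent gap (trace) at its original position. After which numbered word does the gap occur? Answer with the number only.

9

In situ: Felix must speak to who about the memo.
The filler 'who' is interpreted as the object of the preposition 'to'. It moves to the left edge, and the trace sits right after 'to':
It was never established who Felix must speak to ___ about the memo.
'to' is word 9.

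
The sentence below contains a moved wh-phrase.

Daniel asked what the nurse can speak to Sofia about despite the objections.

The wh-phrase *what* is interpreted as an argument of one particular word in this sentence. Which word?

In situ: The nurse can speak to Sofia about what despite the objections.
'what' is the object of the preposition 'about'. Fronting leaves a gap immediately after 'about':
Daniel asked what the nurse can speak to Sofia about ___ despite the objections.

about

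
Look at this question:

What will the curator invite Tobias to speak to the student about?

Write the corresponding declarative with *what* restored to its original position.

'what' is the object of the preposition 'about'. Wh-movement fronts it, leaving a gap right after 'about':
What will the curator invite Tobias to speak to the student about ___?

The curator will invite Tobias to speak to the student about what.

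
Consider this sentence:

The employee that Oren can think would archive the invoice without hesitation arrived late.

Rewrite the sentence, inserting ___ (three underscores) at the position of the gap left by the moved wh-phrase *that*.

'that' is the subject of the clause embedded under 'think'. The gap is right after 'think'.

The employee that Oren can think ___ would archive the invoice without hesitation arrived late.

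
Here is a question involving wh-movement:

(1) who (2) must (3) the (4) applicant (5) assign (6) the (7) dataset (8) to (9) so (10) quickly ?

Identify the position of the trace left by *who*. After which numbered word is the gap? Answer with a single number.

In situ: The applicant must assign the dataset to who so quickly.
The filler 'who' is interpreted as the object of the preposition 'to' (recipient of 'assign'). Wh-movement fronts it, leaving a gap right after 'to':
Who must the applicant assign the dataset to ___ so quickly?
'to' is word 8.

8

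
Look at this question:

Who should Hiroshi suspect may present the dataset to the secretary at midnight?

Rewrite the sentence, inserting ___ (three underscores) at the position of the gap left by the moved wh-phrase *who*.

Who should Hiroshi suspect ___ may present the dataset to the secretary at midnight?

In situ: Hiroshi should suspect who may present the dataset to the secretary at midnight.
'who' functions as the subject of the clause embedded under 'suspect'. The gap is right after 'suspect'.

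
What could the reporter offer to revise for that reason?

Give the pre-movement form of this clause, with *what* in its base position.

The filler 'what' is interpreted as the direct object of 'revise'. Fronting leaves a gap immediately after 'revise':
What could the reporter offer to revise ___ for that reason?

The reporter could offer to revise what for that reason.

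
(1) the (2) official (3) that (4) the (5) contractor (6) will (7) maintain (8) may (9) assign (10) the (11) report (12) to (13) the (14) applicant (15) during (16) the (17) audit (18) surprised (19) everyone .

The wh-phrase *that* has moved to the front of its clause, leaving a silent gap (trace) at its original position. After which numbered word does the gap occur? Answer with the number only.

'that' is the subject of the clause embedded under 'maintain'. Wh-movement fronts it, leaving a gap right after 'maintain':
The official that the contractor will maintain ___ may assign the report to the applicant during the audit surprised everyone.
'maintain' is word 7.

7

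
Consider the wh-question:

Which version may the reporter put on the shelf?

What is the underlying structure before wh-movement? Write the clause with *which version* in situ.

The reporter may put which version on the shelf.

'which version' functions as the direct object of 'put'. Wh-movement fronts it, leaving a gap right after 'put':
Which version may the reporter put ___ on the shelf?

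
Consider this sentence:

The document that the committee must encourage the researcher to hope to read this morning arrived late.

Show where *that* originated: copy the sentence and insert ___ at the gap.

The document that the committee must encourage the researcher to hope to read ___ this morning arrived late.

The filler 'that' is interpreted as the direct object of 'read'. The gap is right after 'read'.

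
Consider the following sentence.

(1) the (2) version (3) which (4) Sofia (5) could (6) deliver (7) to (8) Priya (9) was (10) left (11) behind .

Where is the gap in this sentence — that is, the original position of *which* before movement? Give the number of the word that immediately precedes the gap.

6

'which' functions as the direct object of 'deliver'. It moves to the left edge, and the trace sits right after 'deliver':
The version which Sofia could deliver ___ to Priya was left behind.
'deliver' is word 6.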